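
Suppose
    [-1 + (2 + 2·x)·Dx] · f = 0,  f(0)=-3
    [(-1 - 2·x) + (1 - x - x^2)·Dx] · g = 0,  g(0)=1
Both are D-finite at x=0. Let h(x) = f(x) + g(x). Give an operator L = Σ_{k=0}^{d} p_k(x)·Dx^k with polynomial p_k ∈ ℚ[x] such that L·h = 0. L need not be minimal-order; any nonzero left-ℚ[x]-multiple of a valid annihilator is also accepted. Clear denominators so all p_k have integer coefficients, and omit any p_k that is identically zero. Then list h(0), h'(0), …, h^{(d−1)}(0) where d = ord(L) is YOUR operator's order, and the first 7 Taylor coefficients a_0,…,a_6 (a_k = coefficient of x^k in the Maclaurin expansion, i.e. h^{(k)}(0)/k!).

L = (9 + 21·x + 21·x^2 + 10·x^3) + (-17 - 54·x - 87·x^2 - 74·x^3 - 25·x^4)·Dx + (2 + 14·x + 6·x^2 - 30·x^3 - 34·x^4 - 10·x^5)·Dx^2  (order 2).
h: a_k = -2, -1/2, 19/8, 45/16, 655/128, 2027/256, 13375/1024, …
ICs: h(0) = -2, h′(0) = -1/2.

f: a_k = -3, -3/2, 3/8, -3/16, 15/128, -21/256, 63/1024, …
g: a_k = 1, 1, 2, 3, 5, 8, 13, …
h₀=f+g: left-lcm gives L₀, ord ≤ 2.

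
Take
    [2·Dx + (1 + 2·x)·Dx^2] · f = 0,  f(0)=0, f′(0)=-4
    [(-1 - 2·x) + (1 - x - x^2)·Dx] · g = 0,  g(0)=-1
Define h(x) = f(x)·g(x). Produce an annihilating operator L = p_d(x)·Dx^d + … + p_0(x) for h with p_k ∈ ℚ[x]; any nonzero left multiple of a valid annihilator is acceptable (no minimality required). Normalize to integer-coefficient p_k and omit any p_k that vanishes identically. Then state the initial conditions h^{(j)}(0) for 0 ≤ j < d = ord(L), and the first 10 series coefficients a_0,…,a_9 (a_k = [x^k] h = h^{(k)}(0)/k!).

f: a_k = 0, -4, 4, -16/3, 8, -64/5, 64/3, -256/7, 64, -1024/9, …
g: a_k = -1, -1, -2, -3, -5, -8, -13, -21, -34, -55, …
L₀ := L_f ⊗_s L_g (sym. prod.), ord ≤ 2.
L = (4 + 8·x) + (10·x + 10·x^2)·Dx + (-1 - x + 3·x^2 + 2·x^3)·Dx^2  (order 2).
h: a_k = 0, 4, 0, 28/3, 4/3, 352/15, 52/15, 6668/105, 104/35, 11356/63, …
ICs: h(0) = 0, h′(0) = 4.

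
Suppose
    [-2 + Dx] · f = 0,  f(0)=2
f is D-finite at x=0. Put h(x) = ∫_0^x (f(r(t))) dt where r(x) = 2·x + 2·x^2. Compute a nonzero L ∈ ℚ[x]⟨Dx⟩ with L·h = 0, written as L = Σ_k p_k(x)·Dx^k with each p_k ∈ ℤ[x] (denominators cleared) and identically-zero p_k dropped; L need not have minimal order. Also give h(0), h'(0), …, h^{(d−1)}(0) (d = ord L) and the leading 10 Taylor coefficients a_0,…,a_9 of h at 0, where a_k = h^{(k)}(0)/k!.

f: a_k = 2, 4, 4, 8/3, 4/3, 8/15, 8/45, 16/315, 4/315, 8/2835, …
f∘r: x↦r, Dx↦Dx/r' in L_f ⇒ L₀.
Integrate: L := L₀·Dx.
L = (-4 - 8·x)·Dx + Dx^2  (order 2).
h: a_k = 0, 2, 4, 8, 40/3, 304/15, 416/15, 11072/315, 13024/315, 320/7, …
ICs: h(0) = 0, h′(0) = 2.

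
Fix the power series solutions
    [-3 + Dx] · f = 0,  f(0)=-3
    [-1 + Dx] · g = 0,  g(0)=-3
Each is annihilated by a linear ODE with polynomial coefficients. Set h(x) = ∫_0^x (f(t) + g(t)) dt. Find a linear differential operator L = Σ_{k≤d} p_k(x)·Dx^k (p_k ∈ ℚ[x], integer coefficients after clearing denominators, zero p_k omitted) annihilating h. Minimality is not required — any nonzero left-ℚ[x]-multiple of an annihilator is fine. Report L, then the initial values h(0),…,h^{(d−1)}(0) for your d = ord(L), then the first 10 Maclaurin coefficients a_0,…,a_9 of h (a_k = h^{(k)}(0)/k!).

L = 3·Dx - 4·Dx^2 + Dx^3  (order 3).
h: a_k = 0, -6, -6, -5, -7/2, -41/20, -61/60, -73/168, -547/3360, -3281/60480, …
ICs: h(0) = 0, h′(0) = -6, h′′(0) = -12.

f: a_k = -3, -9, -27/2, -27/2, -81/8, -243/40, -243/80, -729/560, -2187/4480, -729/4480, …
g: a_k = -3, -3, -3/2, -1/2, -1/8, -1/40, -1/240, -1/1680, -1/13440, -1/120960, …
h₀=f+g: left-lcm gives L₀, ord ≤ 2.
h=∫h₀ ⇒ L = L₀·Dx.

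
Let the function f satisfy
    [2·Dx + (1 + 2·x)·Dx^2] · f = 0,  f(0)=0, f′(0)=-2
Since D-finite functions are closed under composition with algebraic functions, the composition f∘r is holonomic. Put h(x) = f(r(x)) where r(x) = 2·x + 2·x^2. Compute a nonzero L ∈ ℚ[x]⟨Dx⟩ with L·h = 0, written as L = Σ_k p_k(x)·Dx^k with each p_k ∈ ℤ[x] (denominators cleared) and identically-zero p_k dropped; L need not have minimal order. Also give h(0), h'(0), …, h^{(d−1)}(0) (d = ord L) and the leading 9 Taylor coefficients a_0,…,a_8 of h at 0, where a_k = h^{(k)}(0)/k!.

L = 2·Dx + (1 + 2·x)·Dx^2  (order 2).
h: a_k = 0, -4, 4, -16/3, 8, -64/5, 64/3, -256/7, 64, …
ICs: h(0) = 0, h′(0) = -4.

f: a_k = 0, -2, 2, -8/3, 4, -32/5, 32/3, -128/7, 32, …
Substitute x→r, Dx→(1/r')Dx; clear ⇒ L₀.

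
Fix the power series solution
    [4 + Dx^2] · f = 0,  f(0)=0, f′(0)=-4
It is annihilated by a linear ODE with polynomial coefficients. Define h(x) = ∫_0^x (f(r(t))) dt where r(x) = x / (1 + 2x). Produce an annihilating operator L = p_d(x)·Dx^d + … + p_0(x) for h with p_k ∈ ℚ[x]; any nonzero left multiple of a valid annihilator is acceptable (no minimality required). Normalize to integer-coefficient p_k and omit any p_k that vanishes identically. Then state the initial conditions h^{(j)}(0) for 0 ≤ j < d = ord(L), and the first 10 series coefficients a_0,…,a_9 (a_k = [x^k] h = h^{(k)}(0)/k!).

f: a_k = 0, -4, 0, 8/3, 0, -8/15, 0, 16/315, 0, -8/2835, …
f∘r: x↦r, Dx↦Dx/r' in L_f ⇒ L₀.
h=∫h₀ ⇒ L = L₀·Dx.
L = 4·Dx + (4 + 24·x + 48·x^2 + 32·x^3)·Dx^2 + (1 + 8·x + 24·x^2 + 32·x^3 + 16·x^4)·Dx^3  (order 3).
h: a_k = 0, 0, -2, 8/3, -10/3, 16/5, -4/45, -80/7, 13862/315, -50912/405, …
ICs: h(0) = 0, h′(0) = 0, h′′(0) = -4.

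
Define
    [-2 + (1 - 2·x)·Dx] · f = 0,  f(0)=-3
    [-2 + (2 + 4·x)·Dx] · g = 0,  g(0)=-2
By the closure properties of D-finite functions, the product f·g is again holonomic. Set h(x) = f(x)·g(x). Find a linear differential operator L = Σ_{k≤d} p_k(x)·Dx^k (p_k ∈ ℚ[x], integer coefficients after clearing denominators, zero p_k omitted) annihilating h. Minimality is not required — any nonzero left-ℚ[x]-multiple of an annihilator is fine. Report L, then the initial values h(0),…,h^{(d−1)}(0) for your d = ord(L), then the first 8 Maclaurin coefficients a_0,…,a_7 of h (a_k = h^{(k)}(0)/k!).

f: a_k = -3, -6, -12, -24, -48, -96, -192, -384, …
g: a_k = -2, -2, 1, -1, 5/4, -7/4, 21/8, -33/8, …
f·g: L₀ = L_f ⊗_s L_g, ord ≤ 1·1.
L = (3 + 2·x) + (-1 + 4·x^2)·Dx  (order 1).
h: a_k = 6, 18, 33, 69, 537/4, 1095/4, 4317/8, 8733/8, …
ICs: h(0) = 6.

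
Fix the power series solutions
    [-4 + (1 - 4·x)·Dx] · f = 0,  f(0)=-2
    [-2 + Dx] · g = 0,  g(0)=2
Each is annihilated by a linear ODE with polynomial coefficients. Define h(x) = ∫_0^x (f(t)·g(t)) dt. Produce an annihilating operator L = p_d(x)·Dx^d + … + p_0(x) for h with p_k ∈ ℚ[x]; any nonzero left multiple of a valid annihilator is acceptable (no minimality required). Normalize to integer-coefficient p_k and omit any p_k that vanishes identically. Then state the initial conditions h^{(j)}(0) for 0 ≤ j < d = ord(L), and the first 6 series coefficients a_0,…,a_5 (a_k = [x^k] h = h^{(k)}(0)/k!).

f: a_k = -2, -8, -32, -128, -512, -2048, …
g: a_k = 2, 4, 4, 8/3, 4/3, 8/15, …
L₀ := L_f ⊗_s L_g (sym. prod.), ord ≤ 1.
h=∫₀ˣh₀: take L = L₀·Dx.
L = (6 - 8·x)·Dx + (-1 + 4·x)·Dx^2  (order 2).
h: a_k = 0, -4, -12, -104/3, -316/3, -1688/5, …
ICs: h(0) = 0, h′(0) = -4.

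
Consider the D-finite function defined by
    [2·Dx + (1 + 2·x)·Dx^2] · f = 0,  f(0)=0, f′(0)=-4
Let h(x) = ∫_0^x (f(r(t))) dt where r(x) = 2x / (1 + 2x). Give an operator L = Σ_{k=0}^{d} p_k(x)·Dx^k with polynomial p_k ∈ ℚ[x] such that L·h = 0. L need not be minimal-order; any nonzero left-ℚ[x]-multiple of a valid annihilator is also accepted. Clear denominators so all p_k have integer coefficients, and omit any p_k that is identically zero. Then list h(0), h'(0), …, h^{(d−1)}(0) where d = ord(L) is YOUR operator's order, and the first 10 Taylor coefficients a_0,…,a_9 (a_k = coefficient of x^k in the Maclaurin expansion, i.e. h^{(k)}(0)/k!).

f: a_k = 0, -4, 4, -16/3, 8, -64/5, 64/3, -256/7, 64, -1024/9, …
L₀ from L_f via x↦r, Dx↦r'^{-1}Dx.
h=∫₀ˣh₀: take L = L₀·Dx.
L = (8 + 24·x)·Dx^2 + (1 + 8·x + 12·x^2)·Dx^3  (order 3).
h: a_k = 0, 0, -4, 32/3, -104/3, 128, -7744/15, 6656/3, -69952/7, 419840/9, …
ICs: h(0) = 0, h′(0) = 0, h′′(0) = -8.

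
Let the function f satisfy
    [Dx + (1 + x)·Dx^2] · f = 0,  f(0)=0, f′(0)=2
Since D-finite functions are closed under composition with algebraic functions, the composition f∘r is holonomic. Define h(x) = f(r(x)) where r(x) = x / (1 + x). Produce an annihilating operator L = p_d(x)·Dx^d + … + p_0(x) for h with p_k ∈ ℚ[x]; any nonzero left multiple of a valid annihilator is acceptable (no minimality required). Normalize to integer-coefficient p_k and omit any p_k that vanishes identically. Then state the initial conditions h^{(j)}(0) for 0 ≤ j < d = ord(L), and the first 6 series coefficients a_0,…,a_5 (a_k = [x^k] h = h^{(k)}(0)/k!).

L = (3 + 4·x)·Dx + (1 + 3·x + 2·x^2)·Dx^2  (order 2).
h: a_k = 0, 2, -3, 14/3, -15/2, 62/5, …
ICs: h(0) = 0, h′(0) = 2.

f: a_k = 0, 2, -1, 2/3, -1/2, 2/5, …
h₀=f(r): pull back L_f along r ⇒ L₀.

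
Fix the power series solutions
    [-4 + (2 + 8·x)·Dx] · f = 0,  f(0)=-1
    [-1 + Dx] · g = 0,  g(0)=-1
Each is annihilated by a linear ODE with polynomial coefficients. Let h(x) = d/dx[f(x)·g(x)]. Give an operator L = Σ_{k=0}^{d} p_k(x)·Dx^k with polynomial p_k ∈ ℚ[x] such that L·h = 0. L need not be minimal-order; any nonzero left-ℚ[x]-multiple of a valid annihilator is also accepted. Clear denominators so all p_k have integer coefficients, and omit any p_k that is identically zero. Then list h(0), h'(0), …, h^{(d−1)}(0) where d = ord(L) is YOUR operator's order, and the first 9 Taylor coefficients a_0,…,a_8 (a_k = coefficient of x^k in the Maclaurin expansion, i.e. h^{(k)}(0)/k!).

L = (1 + 24·x + 16·x^2) + (-3 - 16·x - 16·x^2)·Dx  (order 1).
h: a_k = 3, 1, 19/2, -53/2, 2371/24, -43487/120, 323377/240, -25470911/5040, 769700611/40320, …
ICs: h(0) = 3.

f: a_k = -1, -2, 2, -4, 10, -28, 84, -264, 858, …
g: a_k = -1, -1, -1/2, -1/6, -1/24, -1/120, -1/720, -1/5040, -1/40320, …
Sym-product of L_f,L_g gives L₀ (≤ ord 1).
h₀' ⇒ L via d/dx closure of L₀.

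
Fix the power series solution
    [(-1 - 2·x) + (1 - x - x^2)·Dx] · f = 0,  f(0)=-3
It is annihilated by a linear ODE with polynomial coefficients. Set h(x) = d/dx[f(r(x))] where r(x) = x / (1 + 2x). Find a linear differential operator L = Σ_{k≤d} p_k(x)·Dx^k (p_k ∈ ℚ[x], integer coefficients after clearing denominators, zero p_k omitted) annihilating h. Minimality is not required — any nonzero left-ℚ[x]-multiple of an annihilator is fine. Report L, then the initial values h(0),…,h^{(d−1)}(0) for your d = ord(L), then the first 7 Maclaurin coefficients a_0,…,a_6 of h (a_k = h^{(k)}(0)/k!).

f: a_k = -3, -3, -6, -9, -15, -24, -39, …
L₀ from L_f via x↦r, Dx↦r'^{-1}Dx.
h=h₀': d/dx-closure on L₀ ⇒ L.
L = (-6·x - 18·x^2 - 16·x^3) + (-1 - 9·x - 27·x^2 - 30·x^3 - 8·x^4)·Dx  (order 1).
h: a_k = -3, 0, 9, -36, 120, -378, 1155, …
ICs: h(0) = -3.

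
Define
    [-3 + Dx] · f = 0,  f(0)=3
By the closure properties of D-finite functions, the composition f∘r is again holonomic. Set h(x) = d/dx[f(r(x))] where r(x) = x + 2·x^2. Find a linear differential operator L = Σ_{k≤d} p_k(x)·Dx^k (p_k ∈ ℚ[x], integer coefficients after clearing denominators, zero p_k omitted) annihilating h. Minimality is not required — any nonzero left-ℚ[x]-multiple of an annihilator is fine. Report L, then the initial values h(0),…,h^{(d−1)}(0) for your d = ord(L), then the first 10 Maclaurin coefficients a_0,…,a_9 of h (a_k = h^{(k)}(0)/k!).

L = (7 + 24·x + 48·x^2) + (-1 - 4·x)·Dx  (order 1).
h: a_k = 9, 63, 405/2, 1161/2, 9963/8, 99549/40, 338661/80, 760671/112, 6274503/640, 60280767/4480, …
ICs: h(0) = 9.

f: a_k = 3, 9, 27/2, 27/2, 81/8, 243/40, 243/80, 729/560, 2187/4480, 729/4480, …
L₀ from L_f via x↦r, Dx↦r'^{-1}Dx.
Derive L from L₀ (diff closure).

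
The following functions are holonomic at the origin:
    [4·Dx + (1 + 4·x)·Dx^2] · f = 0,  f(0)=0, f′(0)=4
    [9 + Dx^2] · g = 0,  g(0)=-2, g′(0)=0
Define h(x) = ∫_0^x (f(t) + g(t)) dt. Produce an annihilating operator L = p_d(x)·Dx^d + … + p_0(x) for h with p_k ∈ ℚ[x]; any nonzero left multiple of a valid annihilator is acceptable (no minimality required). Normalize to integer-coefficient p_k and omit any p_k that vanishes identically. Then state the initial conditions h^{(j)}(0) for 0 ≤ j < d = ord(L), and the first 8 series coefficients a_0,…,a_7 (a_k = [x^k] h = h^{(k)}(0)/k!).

f: a_k = 0, 4, -8, 64/3, -64, 1024/5, -2048/3, 16384/7, …
g: a_k = -2, 0, 9, 0, -27/4, 0, 81/40, 0, …
Weyl lclm of L_f,L_g ⇒ L₀ (ord ≤ 4).
h=∫₀ˣh₀: take L = L₀·Dx.
L = (3780 + 2592·x + 5184·x^2)·Dx^2 + (369 + 2124·x + 3888·x^2 + 5184·x^3)·Dx^3 + (420 + 288·x + 576·x^2)·Dx^4 + (41 + 236·x + 432·x^2 + 576·x^3)·Dx^5  (order 5).
h: a_k = 0, -2, 2, 1/3, 16/3, -283/20, 512/15, -81677/840, …
ICs: h(0) = 0, h′(0) = -2, h′′(0) = 4, h′′′(0) = 2, h′′′′(0) = 128.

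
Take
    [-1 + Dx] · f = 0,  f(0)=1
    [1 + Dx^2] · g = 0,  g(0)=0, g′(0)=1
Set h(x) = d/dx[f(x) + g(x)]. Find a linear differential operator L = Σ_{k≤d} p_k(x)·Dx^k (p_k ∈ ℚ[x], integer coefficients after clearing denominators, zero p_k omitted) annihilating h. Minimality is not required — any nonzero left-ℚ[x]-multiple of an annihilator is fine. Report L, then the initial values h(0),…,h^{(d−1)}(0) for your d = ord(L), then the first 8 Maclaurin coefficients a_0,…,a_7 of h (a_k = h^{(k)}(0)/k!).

L = 1 - Dx + Dx^2 - Dx^3  (order 3).
h: a_k = 2, 1, 0, 1/6, 1/12, 1/120, 0, 1/5040, …
ICs: h(0) = 2, h′(0) = 1, h′′(0) = 0.

f: a_k = 1, 1, 1/2, 1/6, 1/24, 1/120, 1/720, 1/5040, …
g: a_k = 0, 1, 0, -1/6, 0, 1/120, 0, -1/5040, …
h₀=f+g: left-lcm gives L₀, ord ≤ 3.
Derive L from L₀ (diff closure).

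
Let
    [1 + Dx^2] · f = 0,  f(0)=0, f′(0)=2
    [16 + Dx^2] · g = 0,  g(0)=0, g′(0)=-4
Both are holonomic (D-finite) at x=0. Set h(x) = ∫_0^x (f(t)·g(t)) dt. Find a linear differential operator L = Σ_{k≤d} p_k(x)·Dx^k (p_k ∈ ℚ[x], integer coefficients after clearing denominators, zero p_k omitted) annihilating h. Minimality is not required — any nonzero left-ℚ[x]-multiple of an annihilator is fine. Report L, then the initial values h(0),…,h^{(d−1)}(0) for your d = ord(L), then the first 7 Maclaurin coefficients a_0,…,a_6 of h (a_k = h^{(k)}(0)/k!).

f: a_k = 0, 2, 0, -1/3, 0, 1/60, 0, …
g: a_k = 0, -4, 0, 32/3, 0, -128/15, 0, …
L₀ := L_f ⊗_s L_g (sym. prod.), ord ≤ 4.
h=∫₀ˣh₀: take L = L₀·Dx.
L = 225·Dx + 34·Dx^3 + Dx^5  (order 5).
h: a_k = 0, 0, 0, -8/3, 0, 68/15, 0, …
ICs: h(0) = 0, h′(0) = 0, h′′(0) = 0, h′′′(0) = -16, h′′′′(0) = 0.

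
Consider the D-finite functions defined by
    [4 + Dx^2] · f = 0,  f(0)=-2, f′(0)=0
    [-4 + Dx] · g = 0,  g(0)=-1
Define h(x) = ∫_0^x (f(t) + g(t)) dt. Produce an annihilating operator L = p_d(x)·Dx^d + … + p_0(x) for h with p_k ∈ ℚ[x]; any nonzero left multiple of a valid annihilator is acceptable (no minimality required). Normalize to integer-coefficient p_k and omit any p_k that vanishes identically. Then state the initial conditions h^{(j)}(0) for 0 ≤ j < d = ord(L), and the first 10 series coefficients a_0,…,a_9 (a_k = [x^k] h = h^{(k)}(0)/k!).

L = -16·Dx + 4·Dx^2 - 4·Dx^3 + Dx^4  (order 4).
h: a_k = 0, -3, -2, -4/3, -8/3, -12/5, -64/45, -248/315, -128/315, -172/945, …
ICs: h(0) = 0, h′(0) = -3, h′′(0) = -4, h′′′(0) = -8.

f: a_k = -2, 0, 4, 0, -4/3, 0, 8/45, 0, -4/315, 0, …
g: a_k = -1, -4, -8, -32/3, -32/3, -128/15, -256/45, -1024/315, -512/315, -2048/2835, …
L₀ := lclm(L_f,L_g); ord L₀ ≤ 2+1.
Integrate: L := L₀·Dx.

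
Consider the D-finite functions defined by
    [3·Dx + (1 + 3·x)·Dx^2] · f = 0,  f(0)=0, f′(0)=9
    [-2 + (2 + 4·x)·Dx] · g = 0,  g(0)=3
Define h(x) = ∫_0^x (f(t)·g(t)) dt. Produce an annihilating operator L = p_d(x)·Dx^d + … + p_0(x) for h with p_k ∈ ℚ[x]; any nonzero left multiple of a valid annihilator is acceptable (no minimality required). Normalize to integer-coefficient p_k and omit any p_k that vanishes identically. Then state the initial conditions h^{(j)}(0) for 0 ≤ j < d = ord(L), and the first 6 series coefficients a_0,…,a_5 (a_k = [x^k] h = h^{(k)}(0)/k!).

f: a_k = 0, 9, -27/2, 27, -243/4, 729/5, …
g: a_k = 3, 3, -3/2, 3/2, -15/8, 21/8, …
Product ⇒ symmetric product L₀, ord ≤ 2.
h=∫₀ˣh₀: take L = L₀·Dx.
L = 3·x·Dx + (1 + 2·x)·Dx^2 + (1 + 7·x + 16·x^2 + 12·x^3)·Dx^3  (order 3).
h: a_k = 0, 0, 27/2, -9/2, 27/4, -27/2, …
ICs: h(0) = 0, h′(0) = 0, h′′(0) = 27.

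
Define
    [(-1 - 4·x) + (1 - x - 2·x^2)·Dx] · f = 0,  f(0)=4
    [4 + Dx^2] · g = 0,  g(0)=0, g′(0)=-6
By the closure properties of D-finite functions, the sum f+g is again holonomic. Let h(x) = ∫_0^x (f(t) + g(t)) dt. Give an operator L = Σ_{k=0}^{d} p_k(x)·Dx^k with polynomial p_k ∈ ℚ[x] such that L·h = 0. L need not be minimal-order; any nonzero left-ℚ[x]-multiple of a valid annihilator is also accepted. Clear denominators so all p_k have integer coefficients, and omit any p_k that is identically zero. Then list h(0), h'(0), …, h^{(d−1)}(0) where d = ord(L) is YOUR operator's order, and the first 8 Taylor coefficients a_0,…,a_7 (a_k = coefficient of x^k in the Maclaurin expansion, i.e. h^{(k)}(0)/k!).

f: a_k = 4, 4, 12, 20, 44, 84, 172, 340, …
g: a_k = 0, -6, 0, 4, 0, -4/5, 0, 8/105, …
h₀=f+g: left-lcm gives L₀, ord ≤ 3.
∫: right-multiply L₀ by Dx.
L = (68 + 304·x + 200·x^2 + 320·x^3 + 160·x^4 + 128·x^5)·Dx + (-20 + 12·x + 24·x^2 + 8·x^3 + 48·x^4 + 96·x^5 + 64·x^6)·Dx^2 + (17 + 76·x + 50·x^2 + 80·x^3 + 40·x^4 + 32·x^5)·Dx^3 + (-5 + 3·x + 6·x^2 + 2·x^3 + 12·x^4 + 24·x^5 + 16·x^6)·Dx^4  (order 4).
h: a_k = 0, 4, -1, 4, 6, 44/5, 208/15, 172/7, …
ICs: h(0) = 0, h′(0) = 4, h′′(0) = -2, h′′′(0) = 24.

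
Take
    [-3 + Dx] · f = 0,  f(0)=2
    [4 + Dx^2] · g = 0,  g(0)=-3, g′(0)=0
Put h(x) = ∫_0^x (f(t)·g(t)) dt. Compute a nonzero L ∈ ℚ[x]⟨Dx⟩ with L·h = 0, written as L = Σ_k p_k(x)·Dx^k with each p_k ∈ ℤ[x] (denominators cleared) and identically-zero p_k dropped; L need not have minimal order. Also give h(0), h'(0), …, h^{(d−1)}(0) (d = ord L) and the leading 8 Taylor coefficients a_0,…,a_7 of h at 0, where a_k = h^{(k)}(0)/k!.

L = 13·Dx - 6·Dx^2 + Dx^3  (order 3).
h: a_k = 0, -6, -9, -5, 9/4, 119/20, 199/40, 407/168, …
ICs: h(0) = 0, h′(0) = -6, h′′(0) = -18.

f: a_k = 2, 6, 9, 9, 27/4, 81/20, 81/40, 243/280, …
g: a_k = -3, 0, 6, 0, -2, 0, 4/15, 0, …
Product ⇒ symmetric product L₀, ord ≤ 2.
h=∫h₀ ⇒ L = L₀·Dx.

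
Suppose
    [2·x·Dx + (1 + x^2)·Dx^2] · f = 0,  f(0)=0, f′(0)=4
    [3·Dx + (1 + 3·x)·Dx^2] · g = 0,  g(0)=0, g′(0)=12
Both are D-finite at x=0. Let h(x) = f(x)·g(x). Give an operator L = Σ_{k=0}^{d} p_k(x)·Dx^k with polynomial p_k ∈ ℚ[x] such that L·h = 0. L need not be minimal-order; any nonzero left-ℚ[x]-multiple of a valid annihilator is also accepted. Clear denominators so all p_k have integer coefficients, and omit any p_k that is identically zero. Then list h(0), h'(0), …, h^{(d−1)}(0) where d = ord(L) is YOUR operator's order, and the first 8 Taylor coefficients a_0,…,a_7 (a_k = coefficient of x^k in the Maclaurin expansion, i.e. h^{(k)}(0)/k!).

f: a_k = 0, 4, 0, -4/3, 0, 4/5, 0, -4/7, …
g: a_k = 0, 12, -18, 36, -81, 972/5, -486, 8748/7, …
Sym-product of L_f,L_g gives L₀ (≤ ord 4).
L = (264 + 1260·x + 1008·x^2 + 3420·x^3 + 3240·x^4 + 4212·x^5 + 324·x^7)·Dx + (178 + 660·x + 3828·x^2 + 7308·x^3 + 12960·x^4 + 10044·x^5 + 11340·x^6 + 324·x^7 + 1134·x^8)·Dx^2 + (132 + 608·x + 1728·x^2 + 4568·x^3 + 6456·x^4 + 8856·x^5 + 5184·x^6 + 5544·x^7 + 324·x^8 + 648·x^9)·Dx^3 + (13 + 102·x + 341·x^2 + 744·x^3 + 1138·x^4 + 1236·x^5 + 1386·x^6 + 648·x^7 + 657·x^8 + 54·x^9 + 81·x^10)·Dx^4  (order 4).
h: a_k = 0, 0, 48, -72, 128, -300, 3696/5, -9252/5, …
ICs: h(0) = 0, h′(0) = 0, h′′(0) = 96, h′′′(0) = -432.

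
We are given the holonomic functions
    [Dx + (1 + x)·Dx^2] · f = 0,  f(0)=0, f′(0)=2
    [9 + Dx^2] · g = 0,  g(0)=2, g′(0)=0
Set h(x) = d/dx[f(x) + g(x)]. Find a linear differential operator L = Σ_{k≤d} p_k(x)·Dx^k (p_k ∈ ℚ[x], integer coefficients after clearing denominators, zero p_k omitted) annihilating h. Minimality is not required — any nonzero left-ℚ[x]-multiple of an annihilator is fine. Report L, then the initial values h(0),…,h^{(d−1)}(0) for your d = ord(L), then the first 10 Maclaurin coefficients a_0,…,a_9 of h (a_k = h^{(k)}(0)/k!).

f: a_k = 0, 2, -1, 2/3, -1/2, 2/5, -1/3, 2/7, -1/4, 2/9, …
g: a_k = 2, 0, -9, 0, 27/4, 0, -81/40, 0, 729/2240, 0, …
h₀=f+g: left-lcm gives L₀, ord ≤ 4.
h₀' ⇒ L via d/dx closure of L₀.
L = (135 + 162·x + 81·x^2) + (99 + 261·x + 243·x^2 + 81·x^3)·Dx + (15 + 18·x + 9·x^2)·Dx^2 + (11 + 29·x + 27·x^2 + 9·x^3)·Dx^3  (order 3).
h: a_k = 2, -20, 2, 25, 2, -283/20, 2, 169/280, 2, -5209/2240, …
ICs: h(0) = 2, h′(0) = -20, h′′(0) = 4.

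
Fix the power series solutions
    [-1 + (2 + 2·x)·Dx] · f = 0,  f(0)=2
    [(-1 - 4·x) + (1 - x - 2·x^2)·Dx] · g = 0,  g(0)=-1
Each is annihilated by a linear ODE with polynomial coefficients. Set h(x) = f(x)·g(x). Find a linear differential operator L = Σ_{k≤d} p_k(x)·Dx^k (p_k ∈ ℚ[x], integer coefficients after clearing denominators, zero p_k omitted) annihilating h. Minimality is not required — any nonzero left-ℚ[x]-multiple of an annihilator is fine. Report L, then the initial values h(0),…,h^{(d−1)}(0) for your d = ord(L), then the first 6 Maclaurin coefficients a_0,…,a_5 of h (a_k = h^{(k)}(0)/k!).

L = (3 + 6·x) + (-2 + 2·x + 4·x^2)·Dx  (order 1).
h: a_k = -2, -3, -27/4, -103/8, -1683/64, -6669/128, …
ICs: h(0) = -2.

f: a_k = 2, 1, -1/4, 1/8, -5/64, 7/128, …
g: a_k = -1, -1, -3, -5, -11, -21, …
Product ⇒ symmetric product L₀, ord ≤ 1.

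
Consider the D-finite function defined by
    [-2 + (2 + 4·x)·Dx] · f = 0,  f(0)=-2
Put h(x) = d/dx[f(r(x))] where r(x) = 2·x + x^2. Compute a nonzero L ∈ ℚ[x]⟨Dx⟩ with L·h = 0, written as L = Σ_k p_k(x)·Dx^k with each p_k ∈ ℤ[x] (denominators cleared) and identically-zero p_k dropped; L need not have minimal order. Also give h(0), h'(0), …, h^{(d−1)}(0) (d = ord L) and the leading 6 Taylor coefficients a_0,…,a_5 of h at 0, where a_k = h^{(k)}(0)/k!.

f: a_k = -2, -2, 1, -1, 5/4, -7/4, …
Substitute x→r, Dx→(1/r')Dx; clear ⇒ L₀.
h=h₀': d/dx-closure on L₀ ⇒ L.
L = -1 + (-1 - 5·x - 6·x^2 - 2·x^3)·Dx  (order 1).
h: a_k = -4, 4, -12, 36, -110, 342, …
ICs: h(0) = -4.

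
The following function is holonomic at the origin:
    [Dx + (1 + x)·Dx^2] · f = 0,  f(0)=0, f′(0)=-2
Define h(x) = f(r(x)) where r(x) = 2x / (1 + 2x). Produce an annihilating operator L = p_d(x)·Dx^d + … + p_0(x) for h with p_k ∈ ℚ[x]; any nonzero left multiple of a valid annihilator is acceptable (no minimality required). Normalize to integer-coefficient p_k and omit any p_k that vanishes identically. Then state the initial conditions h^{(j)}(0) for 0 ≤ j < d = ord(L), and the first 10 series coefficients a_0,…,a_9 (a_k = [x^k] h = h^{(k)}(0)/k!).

f: a_k = 0, -2, 1, -2/3, 1/2, -2/5, 1/3, -2/7, 1/4, -2/9, …
Change of var in L_f (x↦r) gives L₀.
L = (6 + 16·x)·Dx + (1 + 6·x + 8·x^2)·Dx^2  (order 2).
h: a_k = 0, -4, 12, -112/3, 120, -1984/5, 1344, -32512/7, 16320, -523264/9, …
ICs: h(0) = 0, h′(0) = -4.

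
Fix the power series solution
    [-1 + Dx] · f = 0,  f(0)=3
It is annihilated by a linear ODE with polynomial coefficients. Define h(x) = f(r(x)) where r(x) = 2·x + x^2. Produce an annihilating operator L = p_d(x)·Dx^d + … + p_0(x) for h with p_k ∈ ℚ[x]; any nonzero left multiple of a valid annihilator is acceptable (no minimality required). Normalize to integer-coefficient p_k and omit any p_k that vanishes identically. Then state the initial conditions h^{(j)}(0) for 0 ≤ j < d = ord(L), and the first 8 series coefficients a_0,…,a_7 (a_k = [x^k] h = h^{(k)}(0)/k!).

f: a_k = 3, 3, 3/2, 1/2, 1/8, 1/40, 1/240, 1/1680, …
h₀=f(r): pull back L_f along r ⇒ L₀.
L = (-2 - 2·x) + Dx  (order 1).
h: a_k = 3, 6, 9, 10, 19/2, 39/5, 173/30, 407/105, …
ICs: h(0) = 3.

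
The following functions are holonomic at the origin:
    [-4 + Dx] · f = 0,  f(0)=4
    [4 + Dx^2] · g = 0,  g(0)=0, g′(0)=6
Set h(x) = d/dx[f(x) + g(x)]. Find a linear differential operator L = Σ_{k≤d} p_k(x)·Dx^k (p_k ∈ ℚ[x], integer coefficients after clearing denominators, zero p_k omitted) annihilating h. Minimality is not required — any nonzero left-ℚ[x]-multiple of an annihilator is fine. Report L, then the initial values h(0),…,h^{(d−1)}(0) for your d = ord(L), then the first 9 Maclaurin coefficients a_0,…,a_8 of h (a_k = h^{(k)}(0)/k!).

f: a_k = 4, 16, 32, 128/3, 128/3, 512/15, 1024/45, 4096/315, 2048/315, …
g: a_k = 0, 6, 0, -4, 0, 4/5, 0, -8/105, 0, …
f+g: L₀ = lclm(L_f,L_g), ord ≤ 1+2.
Derive L from L₀ (diff closure).
L = 16 - 4·Dx + 4·Dx^2 - Dx^3  (order 3).
h: a_k = 22, 64, 116, 512/3, 524/3, 2048/15, 4072/45, 16384/315, 1172/45, …
ICs: h(0) = 22, h′(0) = 64, h′′(0) = 232.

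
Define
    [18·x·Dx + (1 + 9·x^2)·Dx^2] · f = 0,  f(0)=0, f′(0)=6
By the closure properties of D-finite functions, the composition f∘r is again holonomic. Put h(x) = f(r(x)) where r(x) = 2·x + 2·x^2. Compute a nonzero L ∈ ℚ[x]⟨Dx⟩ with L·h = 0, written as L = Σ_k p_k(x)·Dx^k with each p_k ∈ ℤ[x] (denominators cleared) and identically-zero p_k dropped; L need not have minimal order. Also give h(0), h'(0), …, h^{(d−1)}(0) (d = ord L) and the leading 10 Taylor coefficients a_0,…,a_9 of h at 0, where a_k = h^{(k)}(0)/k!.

L = (-2 + 72·x + 288·x^2 + 432·x^3 + 216·x^4)·Dx + (1 + 2·x + 36·x^2 + 144·x^3 + 180·x^4 + 72·x^5)·Dx^2  (order 2).
h: a_k = 0, 12, 12, -144, -432, 13392/5, 15408, -342144/7, -528768, 575424, …
ICs: h(0) = 0, h′(0) = 12.

f: a_k = 0, 6, 0, -18, 0, 486/5, 0, -4374/7, 0, 4374, …
h₀=f(r): pull back L_f along r ⇒ L₀.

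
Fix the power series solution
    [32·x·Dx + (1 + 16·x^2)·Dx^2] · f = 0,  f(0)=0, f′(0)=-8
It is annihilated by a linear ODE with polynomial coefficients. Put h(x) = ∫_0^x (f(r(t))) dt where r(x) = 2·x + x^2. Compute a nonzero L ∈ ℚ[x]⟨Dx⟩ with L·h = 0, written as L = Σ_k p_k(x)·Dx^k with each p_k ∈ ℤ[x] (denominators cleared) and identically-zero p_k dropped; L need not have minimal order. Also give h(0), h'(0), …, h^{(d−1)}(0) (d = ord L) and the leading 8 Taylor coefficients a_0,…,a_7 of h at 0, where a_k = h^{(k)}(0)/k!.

f: a_k = 0, -8, 0, 128/3, 0, -2048/5, 0, 32768/7, …
Substitute x→r, Dx→(1/r')Dx; clear ⇒ L₀.
h=∫₀ˣh₀: take L = L₀·Dx.
L = (-1 + 128·x + 256·x^2 + 192·x^3 + 48·x^4)·Dx^2 + (1 + x + 64·x^2 + 128·x^3 + 80·x^4 + 16·x^5)·Dx^3  (order 3).
h: a_k = 0, 0, -8, -8/3, 256/3, 512/5, -32128/15, -98176/21, …
ICs: h(0) = 0, h′(0) = 0, h′′(0) = -16.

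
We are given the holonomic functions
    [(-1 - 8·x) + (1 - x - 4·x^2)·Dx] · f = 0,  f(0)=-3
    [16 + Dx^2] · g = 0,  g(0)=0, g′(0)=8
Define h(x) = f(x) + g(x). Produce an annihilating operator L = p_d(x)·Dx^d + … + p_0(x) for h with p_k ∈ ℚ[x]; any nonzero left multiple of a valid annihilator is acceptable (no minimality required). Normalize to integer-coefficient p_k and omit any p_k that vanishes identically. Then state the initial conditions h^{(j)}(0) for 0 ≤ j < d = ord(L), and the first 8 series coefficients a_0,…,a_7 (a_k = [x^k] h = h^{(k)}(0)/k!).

f: a_k = -3, -3, -15, -27, -87, -195, -543, -1323, …
g: a_k = 0, 8, 0, -64/3, 0, 256/15, 0, -2048/315, …
Weyl lclm of L_f,L_g ⇒ L₀ (ord ≤ 3).
L = (560 + 4608·x + 1664·x^2 + 6144·x^3 + 10240·x^4 + 16384·x^5) + (-208 + 272·x + 896·x^2 - 1408·x^3 - 1536·x^4 + 6144·x^5 + 8192·x^6)·Dx + (35 + 288·x + 104·x^2 + 384·x^3 + 640·x^4 + 1024·x^5)·Dx^2 + (-13 + 17·x + 56·x^2 - 88·x^3 - 96·x^4 + 384·x^5 + 512·x^6)·Dx^3  (order 3).
h: a_k = -3, 5, -15, -145/3, -87, -2669/15, -543, -418793/315, …
ICs: h(0) = -3, h′(0) = 5, h′′(0) = -30.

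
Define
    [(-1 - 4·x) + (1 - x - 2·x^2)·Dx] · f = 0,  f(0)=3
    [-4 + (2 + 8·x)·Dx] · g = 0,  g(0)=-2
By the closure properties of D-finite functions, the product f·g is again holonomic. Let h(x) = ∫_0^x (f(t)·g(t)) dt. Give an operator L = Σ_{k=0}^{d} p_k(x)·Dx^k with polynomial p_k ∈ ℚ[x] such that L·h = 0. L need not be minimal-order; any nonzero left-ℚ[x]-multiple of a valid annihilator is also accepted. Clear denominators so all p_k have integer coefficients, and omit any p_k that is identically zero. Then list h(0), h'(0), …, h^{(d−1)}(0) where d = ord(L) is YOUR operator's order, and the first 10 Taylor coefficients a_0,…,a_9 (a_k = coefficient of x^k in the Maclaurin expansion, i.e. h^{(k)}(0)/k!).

L = (3 + 6·x + 12·x^2)·Dx + (-1 - 3·x + 6·x^2 + 8·x^3)·Dx^2  (order 2).
h: a_k = 0, -6, -9, -6, -39/2, -54/5, -63, 18/7, -1161/4, 318, …
ICs: h(0) = 0, h′(0) = -6.

f: a_k = 3, 3, 9, 15, 33, 63, 129, 255, 513, 1023, …
g: a_k = -2, -4, 4, -8, 20, -56, 168, -528, 1716, -5720, …
Sym-product of L_f,L_g gives L₀ (≤ ord 1).
Integrate: L := L₀·Dx.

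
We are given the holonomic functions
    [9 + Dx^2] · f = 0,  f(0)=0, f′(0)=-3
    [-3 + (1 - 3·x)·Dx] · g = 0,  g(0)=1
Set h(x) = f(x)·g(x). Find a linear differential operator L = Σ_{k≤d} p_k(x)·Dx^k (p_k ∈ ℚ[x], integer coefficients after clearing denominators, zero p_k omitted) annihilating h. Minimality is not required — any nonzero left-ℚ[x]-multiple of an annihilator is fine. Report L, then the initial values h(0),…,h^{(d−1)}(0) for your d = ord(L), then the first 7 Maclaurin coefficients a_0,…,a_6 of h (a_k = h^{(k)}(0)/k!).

L = (-9 + 27·x) + 6·Dx + (-1 + 3·x)·Dx^2  (order 2).
h: a_k = 0, -3, -9, -45/2, -135/2, -8181/40, -24543/40, …
ICs: h(0) = 0, h′(0) = -3.

f: a_k = 0, -3, 0, 9/2, 0, -81/40, 0, …
g: a_k = 1, 3, 9, 27, 81, 243, 729, …
L₀ := L_f ⊗_s L_g (sym. prod.), ord ≤ 2.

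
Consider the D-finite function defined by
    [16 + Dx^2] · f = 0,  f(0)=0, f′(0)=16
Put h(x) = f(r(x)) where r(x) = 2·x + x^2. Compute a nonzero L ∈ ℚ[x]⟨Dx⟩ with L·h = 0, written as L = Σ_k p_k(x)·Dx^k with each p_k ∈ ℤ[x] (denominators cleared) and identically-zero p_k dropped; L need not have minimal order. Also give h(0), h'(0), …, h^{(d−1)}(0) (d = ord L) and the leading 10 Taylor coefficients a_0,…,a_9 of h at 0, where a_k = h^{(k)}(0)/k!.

L = (64 + 192·x + 192·x^2 + 64·x^3) - Dx + (1 + x)·Dx^2  (order 2).
h: a_k = 0, 32, 16, -1024/3, -512, 12544/15, 2688, 335872/315, -200704/45, -19610624/2835, …
ICs: h(0) = 0, h′(0) = 32.

f: a_k = 0, 16, 0, -128/3, 0, 512/15, 0, -4096/315, 0, 8192/2835, …
Change of var in L_f (x↦r) gives L₀.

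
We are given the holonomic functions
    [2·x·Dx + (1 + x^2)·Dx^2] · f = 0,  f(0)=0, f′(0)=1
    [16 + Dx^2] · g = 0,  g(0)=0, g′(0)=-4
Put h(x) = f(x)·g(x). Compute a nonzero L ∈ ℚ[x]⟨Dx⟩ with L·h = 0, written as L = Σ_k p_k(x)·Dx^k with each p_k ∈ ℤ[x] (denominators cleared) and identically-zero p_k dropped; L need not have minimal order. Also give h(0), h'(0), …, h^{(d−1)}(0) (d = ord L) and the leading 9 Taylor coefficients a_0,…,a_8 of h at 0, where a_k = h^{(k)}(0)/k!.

f: a_k = 0, 1, 0, -1/3, 0, 1/5, 0, -1/7, 0, …
g: a_k = 0, -4, 0, 32/3, 0, -128/15, 0, 1024/315, 0, …
h₀=f·g: eliminate ⇒ L₀, order ≤ 2·2.
L = (5440 + 19136·x^2 + 25856·x^4 + 16384·x^6 + 4096·x^8) + (1152·x + 3200·x^3 + 3072·x^5 + 1024·x^7)·Dx + (612 + 2252·x^2 + 3168·x^4 + 2048·x^6 + 512·x^8)·Dx^2 + (72·x + 200·x^3 + 192·x^5 + 64·x^7)·Dx^3 + (17 + 66·x^2 + 97·x^4 + 64·x^6 + 16·x^8)·Dx^4  (order 4).
h: a_k = 0, 0, -4, 0, 12, 0, -116/9, 0, 44/5, …
ICs: h(0) = 0, h′(0) = 0, h′′(0) = -8, h′′′(0) = 0.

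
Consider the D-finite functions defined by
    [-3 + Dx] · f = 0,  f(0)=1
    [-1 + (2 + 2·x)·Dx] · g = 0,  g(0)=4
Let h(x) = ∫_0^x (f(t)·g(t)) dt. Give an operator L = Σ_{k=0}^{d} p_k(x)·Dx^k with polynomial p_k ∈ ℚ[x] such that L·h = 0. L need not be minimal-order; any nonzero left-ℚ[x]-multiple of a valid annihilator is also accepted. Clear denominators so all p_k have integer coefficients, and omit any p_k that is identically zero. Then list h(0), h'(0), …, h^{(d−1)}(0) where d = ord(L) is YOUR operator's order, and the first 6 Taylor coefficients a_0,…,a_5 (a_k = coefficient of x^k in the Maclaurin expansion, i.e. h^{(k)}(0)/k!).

L = (-7 - 6·x)·Dx + (2 + 2·x)·Dx^2  (order 2).
h: a_k = 0, 4, 7, 47/6, 103/16, 667/160, …
ICs: h(0) = 0, h′(0) = 4.

f: a_k = 1, 3, 9/2, 9/2, 27/8, 81/40, …
g: a_k = 4, 2, -1/2, 1/4, -5/32, 7/64, …
Sym-product of L_f,L_g gives L₀ (≤ ord 1).
h=∫h₀ ⇒ L = L₀·Dx.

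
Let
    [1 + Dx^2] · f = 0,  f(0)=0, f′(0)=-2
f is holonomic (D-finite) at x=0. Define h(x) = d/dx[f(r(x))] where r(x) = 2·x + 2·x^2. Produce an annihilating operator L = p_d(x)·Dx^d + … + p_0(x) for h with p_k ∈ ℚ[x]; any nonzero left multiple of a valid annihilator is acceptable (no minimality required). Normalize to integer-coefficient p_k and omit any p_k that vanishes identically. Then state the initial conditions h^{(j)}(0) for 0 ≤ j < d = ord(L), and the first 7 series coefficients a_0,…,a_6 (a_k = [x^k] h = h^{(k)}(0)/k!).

f: a_k = 0, -2, 0, 1/3, 0, -1/60, 0, …
L₀ from L_f via x↦r, Dx↦r'^{-1}Dx.
h₀' ⇒ L via d/dx closure of L₀.
L = (16 + 32·x + 96·x^2 + 128·x^3 + 64·x^4) + (-6 - 12·x)·Dx + (1 + 4·x + 4·x^2)·Dx^2  (order 2).
h: a_k = -4, -8, 8, 32, 112/3, 0, -1664/45, …
ICs: h(0) = -4, h′(0) = -8.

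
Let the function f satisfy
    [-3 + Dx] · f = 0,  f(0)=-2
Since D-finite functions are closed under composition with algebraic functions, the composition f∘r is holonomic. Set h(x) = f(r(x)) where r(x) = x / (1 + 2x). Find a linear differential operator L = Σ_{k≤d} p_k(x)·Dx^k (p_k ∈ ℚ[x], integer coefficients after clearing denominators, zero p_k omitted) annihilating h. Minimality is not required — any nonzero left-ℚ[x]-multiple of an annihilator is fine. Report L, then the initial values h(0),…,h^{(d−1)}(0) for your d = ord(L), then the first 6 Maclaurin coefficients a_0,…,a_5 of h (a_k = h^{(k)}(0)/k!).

L = -3 + (1 + 4·x + 4·x^2)·Dx  (order 1).
h: a_k = -2, -6, 3, 3, -51/4, 519/20, …
ICs: h(0) = -2.

f: a_k = -2, -6, -9, -9, -27/4, -81/20, …
Change of var in L_f (x↦r) gives L₀.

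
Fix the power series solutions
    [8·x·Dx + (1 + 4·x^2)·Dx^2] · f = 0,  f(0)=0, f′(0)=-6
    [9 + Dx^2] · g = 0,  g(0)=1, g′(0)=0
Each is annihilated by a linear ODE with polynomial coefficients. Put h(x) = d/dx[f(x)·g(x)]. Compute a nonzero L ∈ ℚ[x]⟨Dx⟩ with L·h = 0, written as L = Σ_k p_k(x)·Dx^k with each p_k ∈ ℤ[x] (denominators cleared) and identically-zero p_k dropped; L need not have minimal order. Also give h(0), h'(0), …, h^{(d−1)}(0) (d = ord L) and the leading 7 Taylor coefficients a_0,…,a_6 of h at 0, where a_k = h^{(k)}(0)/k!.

f: a_k = 0, -6, 0, 8, 0, -96/5, 0, …
g: a_k = 1, 0, -9/2, 0, 27/8, 0, -81/80, …
h₀=f·g: eliminate ⇒ L₀, order ≤ 2·2.
Derive L from L₀ (diff closure).
L = (134325 + 1685016·x^2 + 9665136·x^4 + 17604864·x^6 + 22954752·x^8 + 28366848·x^10 + 26873856·x^12) + (77328·x + 1187136·x^3 + 5460480·x^5 + 10782720·x^7 + 14929920·x^9 + 11943936·x^11)·Dx + (17850 + 242160·x^2 + 1468896·x^4 + 3414528·x^6 + 5764608·x^8 + 7630848·x^10 + 5971968·x^12)·Dx^2 + (8592·x + 131904·x^3 + 606720·x^5 + 1198080·x^7 + 1658880·x^9 + 1327104·x^11)·Dx^3 + (325 + 6104·x^2 + 43888·x^4 + 162048·x^6 + 357120·x^8 + 497664·x^10 + 331776·x^12)·Dx^4  (order 4).
h: a_k = -6, 0, 105, 0, -1509/4, 0, 48813/40, …
ICs: h(0) = -6, h′(0) = 0, h′′(0) = 210, h′′′(0) = 0.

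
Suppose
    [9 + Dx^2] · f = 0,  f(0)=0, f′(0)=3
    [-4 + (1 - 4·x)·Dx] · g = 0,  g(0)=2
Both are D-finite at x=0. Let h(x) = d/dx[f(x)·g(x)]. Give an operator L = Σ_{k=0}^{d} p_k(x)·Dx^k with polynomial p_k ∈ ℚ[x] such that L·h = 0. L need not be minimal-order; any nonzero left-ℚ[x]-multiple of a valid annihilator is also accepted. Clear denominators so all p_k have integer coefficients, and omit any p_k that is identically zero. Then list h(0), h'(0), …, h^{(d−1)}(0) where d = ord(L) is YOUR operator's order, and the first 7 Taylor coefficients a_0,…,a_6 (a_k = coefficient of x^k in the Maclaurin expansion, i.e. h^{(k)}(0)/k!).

f: a_k = 0, 3, 0, -9/2, 0, 81/40, 0, …
g: a_k = 2, 8, 32, 128, 512, 2048, 8192, …
f·g: L₀ = L_f ⊗_s L_g, ord ≤ 2·1.
h=h₀': d/dx-closure on L₀ ⇒ L.
L = (-23 - 72·x + 144·x^2) + (-8 + 32·x)·Dx + (1 - 8·x + 16·x^2)·Dx^2  (order 2).
h: a_k = 6, 48, 261, 1392, 27921/4, 167526/5, 6254061/40, …
ICs: h(0) = 6, h′(0) = 48.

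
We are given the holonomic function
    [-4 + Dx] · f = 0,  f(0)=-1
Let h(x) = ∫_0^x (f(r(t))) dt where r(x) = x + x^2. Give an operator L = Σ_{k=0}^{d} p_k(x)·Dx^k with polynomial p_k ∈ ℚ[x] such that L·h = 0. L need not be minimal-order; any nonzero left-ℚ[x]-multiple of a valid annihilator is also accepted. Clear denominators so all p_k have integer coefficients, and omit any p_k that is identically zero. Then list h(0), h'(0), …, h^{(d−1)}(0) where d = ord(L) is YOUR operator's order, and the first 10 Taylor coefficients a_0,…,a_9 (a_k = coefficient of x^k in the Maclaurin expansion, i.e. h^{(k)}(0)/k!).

f: a_k = -1, -4, -8, -32/3, -32/3, -128/15, -256/45, -1024/315, -512/315, -2048/2835, …
Change of var in L_f (x↦r) gives L₀.
h=∫₀ˣh₀: take L = L₀·Dx.
L = (-4 - 8·x)·Dx + Dx^2  (order 2).
h: a_k = 0, -1, -2, -4, -20/3, -152/15, -208/15, -5536/315, -6512/315, -160/7, …
ICs: h(0) = 0, h′(0) = -1.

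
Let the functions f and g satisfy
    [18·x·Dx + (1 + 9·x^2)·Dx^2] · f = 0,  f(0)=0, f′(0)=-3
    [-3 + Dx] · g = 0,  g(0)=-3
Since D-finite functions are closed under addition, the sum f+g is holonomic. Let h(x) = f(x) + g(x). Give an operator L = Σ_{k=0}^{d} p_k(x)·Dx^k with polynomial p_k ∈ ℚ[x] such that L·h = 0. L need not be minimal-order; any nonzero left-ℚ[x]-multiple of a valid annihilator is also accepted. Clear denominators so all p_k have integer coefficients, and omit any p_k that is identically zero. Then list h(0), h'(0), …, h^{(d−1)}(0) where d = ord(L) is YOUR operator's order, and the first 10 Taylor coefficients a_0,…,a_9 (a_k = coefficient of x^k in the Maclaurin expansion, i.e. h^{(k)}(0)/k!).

L = (18 - 108·x - 162·x^2)·Dx + (-9 + 27·x + 27·x^2 - 81·x^3)·Dx^2 + (1 + 3·x + 9·x^2 + 27·x^3)·Dx^3  (order 3).
h: a_k = -3, -12, -27/2, -9/2, -81/8, -2187/40, -243/80, 174231/560, -2187/4480, -9798489/4480, …
ICs: h(0) = -3, h′(0) = -12, h′′(0) = -27.

f: a_k = 0, -3, 0, 9, 0, -243/5, 0, 2187/7, 0, -2187, …
g: a_k = -3, -9, -27/2, -27/2, -81/8, -243/40, -243/80, -729/560, -2187/4480, -729/4480, …
Weyl lclm of L_f,L_g ⇒ L₀ (ord ≤ 3).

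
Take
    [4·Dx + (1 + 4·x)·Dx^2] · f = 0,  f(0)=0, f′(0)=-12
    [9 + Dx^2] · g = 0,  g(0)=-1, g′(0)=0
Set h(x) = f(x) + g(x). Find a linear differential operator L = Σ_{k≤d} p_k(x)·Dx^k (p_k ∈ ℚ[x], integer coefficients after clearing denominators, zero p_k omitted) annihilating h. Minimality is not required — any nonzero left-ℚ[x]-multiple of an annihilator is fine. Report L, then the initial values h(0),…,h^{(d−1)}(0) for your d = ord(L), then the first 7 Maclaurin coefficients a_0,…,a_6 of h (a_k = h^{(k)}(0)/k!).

L = (3780 + 2592·x + 5184·x^2)·Dx + (369 + 2124·x + 3888·x^2 + 5184·x^3)·Dx^2 + (420 + 288·x + 576·x^2)·Dx^3 + (41 + 236·x + 432·x^2 + 576·x^3)·Dx^4  (order 4).
h: a_k = -1, -12, 57/2, -64, 1509/8, -3072/5, 163921/80, …
ICs: h(0) = -1, h′(0) = -12, h′′(0) = 57, h′′′(0) = -384.

f: a_k = 0, -12, 24, -64, 192, -3072/5, 2048, …
g: a_k = -1, 0, 9/2, 0, -27/8, 0, 81/80, …
Sum ⇒ L₀ = lclm(L_f,L_g) in ℚ(x)⟨Dx⟩.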